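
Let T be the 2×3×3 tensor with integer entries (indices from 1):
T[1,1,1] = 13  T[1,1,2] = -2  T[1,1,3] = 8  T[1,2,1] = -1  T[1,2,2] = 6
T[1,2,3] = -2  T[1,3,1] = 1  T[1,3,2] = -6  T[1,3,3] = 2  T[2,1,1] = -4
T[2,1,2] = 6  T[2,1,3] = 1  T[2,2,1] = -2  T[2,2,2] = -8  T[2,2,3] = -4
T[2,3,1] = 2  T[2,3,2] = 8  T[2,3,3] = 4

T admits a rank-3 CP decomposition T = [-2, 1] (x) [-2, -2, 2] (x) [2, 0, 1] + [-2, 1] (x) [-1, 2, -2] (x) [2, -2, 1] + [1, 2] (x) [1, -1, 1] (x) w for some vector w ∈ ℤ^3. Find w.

Subtract the known terms from T to get the rank-1 residual R = [1, 2] (x) [1, -1, 1] (x) w, so R[i,j,k] = a[i]·b[j]·w[k]. Pick indices with nonzero a[1]·b[1] = (1)·(1) = 1. Only the fibre through (1,1,·) is needed: R[1,1,:] = T[1,1,:] − Σₗ aₗ[1]bₗ[1]cₗ = [13, -2, 8] − (-2)·(-2)·[2, 0, 1] − (-2)·(-1)·[2, -2, 1] = [1, 2, 2]. Then w[k] = R[1,1,k] / 1 for each k, giving w = [1, 2, 2] / 1 = [1, 2, 2].

w = [1, 2, 2]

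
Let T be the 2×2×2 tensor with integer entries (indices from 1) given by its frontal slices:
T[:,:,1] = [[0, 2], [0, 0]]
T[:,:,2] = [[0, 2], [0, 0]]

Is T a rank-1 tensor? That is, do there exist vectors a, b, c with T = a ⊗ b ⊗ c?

The mode-1 fibre T[:,2,1] = [2, 0] gives a = [1, 0] (primitive direction); the mode-2 fibre T[1,:,1] = [0, 2] gives b = [0, 1]; then c[k] = T[1,2,k] / (a[1]·b[2]) = [2, 2] / 1 = [2, 2].
Expanding [1, 0] ⊗ [0, 1] ⊗ [2, 2] reproduces all 8 entries of T, so T = [1, 0] ⊗ [0, 1] ⊗ [2, 2] and rank(T) ≤ 1.
Equivalently every frontal slice T[:,:,k] is c[k] times the rank-1 matrix [1, 0] ⊗ [0, 1]. So T has rank 1 (it is nonzero).

Yes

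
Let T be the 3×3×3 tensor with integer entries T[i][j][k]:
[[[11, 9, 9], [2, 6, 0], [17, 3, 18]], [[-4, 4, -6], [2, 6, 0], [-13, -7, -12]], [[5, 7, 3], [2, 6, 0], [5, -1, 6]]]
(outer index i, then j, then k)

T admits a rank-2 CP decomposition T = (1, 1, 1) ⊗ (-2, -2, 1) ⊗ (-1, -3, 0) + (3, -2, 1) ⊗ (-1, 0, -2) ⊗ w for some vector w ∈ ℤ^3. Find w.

Subtract the known terms from T to get the rank-1 residual R = (3, -2, 1) ⊗ (-1, 0, -2) ⊗ w, so R[i,j,k] = a[i]·b[j]·w[k]. Pick indices with nonzero a[0]·b[0] = (3)·(-1) = -3. Only the fibre through (0,0,·) is needed: R[0,0,:] = T[0,0,:] − Σₗ aₗ[0]bₗ[0]cₗ = [11, 9, 9] − (1)·(-2)·(-1, -3, 0) = [9, 3, 9]. Then w[k] = R[0,0,k] / -3 for each k, giving w = [9, 3, 9] / -3 = (-3, -1, -3).

w = (-3, -1, -3)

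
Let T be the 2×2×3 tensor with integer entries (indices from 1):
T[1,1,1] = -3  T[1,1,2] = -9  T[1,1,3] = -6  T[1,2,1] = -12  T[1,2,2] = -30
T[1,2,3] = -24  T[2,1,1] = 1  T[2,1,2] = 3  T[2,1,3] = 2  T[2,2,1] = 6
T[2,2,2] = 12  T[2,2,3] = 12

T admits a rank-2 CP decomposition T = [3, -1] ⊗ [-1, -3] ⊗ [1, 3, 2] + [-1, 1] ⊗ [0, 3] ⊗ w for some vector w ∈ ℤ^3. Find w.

Subtract the known terms from T to get the rank-1 residual R = [-1, 1] ⊗ [0, 3] ⊗ w, so R[i,j,k] = a[i]·b[j]·w[k]. Pick indices with nonzero a[1]·b[2] = (-1)·(3) = -3. Only the fibre through (1,2,·) is needed: R[1,2,:] = T[1,2,:] − Σₗ aₗ[1]bₗ[2]cₗ = [-12, -30, -24] − (3)·(-3)·[1, 3, 2] = [-3, -3, -6]. Then w[k] = R[1,2,k] / -3 for each k, giving w = [-3, -3, -6] / -3 = [1, 1, 2].

w = [1, 1, 2]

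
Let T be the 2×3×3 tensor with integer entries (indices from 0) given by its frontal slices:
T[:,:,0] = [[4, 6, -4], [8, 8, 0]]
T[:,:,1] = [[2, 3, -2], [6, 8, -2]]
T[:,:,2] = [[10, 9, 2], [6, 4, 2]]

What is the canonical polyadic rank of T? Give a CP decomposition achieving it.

Lower bound: in the mode-2 unfolding of T (rows indexed by j, columns by (i,k)) the 3×3 minor on rows j ∈ {0, 1, 2}, columns (i,k) ∈ {(0,0), (0,2), (1,1)} is det [[4, 10, 6], [6, 9, 8], [-4, 2, -2]] = -48 ≠ 0, so that unfolding has rank ≥ 3 and hence rank(T) ≥ 3 (CP rank is at least every unfolding rank, though it can be larger).
Upper bound: T is a sum of 3 rank-1 terms, T = [0, 1] (x) [1, 2, -1] (x) [0, 2, -2] + [1, 0] (x) [2, 1, 2] (x) [-2, -1, 1] + [1, 1] (x) [1, 1, 0] (x) [8, 4, 8] (one valid choice — decompositions are not unique — normalised so each a, b is primitive with positive first nonzero entry; check it by expanding all entries), so rank(T) ≤ 3.
These bounds meet, so rank(T) = 3.

rank(T) = 3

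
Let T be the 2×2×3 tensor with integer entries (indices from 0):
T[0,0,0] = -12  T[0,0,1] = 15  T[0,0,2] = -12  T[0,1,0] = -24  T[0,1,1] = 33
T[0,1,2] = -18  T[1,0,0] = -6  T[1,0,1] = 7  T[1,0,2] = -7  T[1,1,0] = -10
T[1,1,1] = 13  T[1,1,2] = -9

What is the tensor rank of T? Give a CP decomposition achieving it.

Lower bound: the mode-1 unfolding of T (rows indexed by i, columns by (j,k) = (0,0), (0,1), (0,2), (1,0), (1,1), (1,2)) is [[-12, 15, -12, -24, 33, -18], [-6, 7, -7, -10, 13, -9]].
There the 2×2 minor on rows i ∈ {0, 1}, columns (j,k) ∈ {(0,0), (0,1)} is det [[-12, 15], [-6, 7]] = 6 ≠ 0, so this unfolding has rank ≥ 2; CP rank is at least every unfolding rank, so rank(T) ≥ 2. (Flattening ranks never certify an upper bound on CP rank; for that we must actually write T with 2 rank-1 terms.)
Upper bound — finding two terms. Write S_k = T[:,:,k] for the frontal slices: S₀ = [[-12, -24], [-6, -10]], S₁ = [[15, 33], [7, 13]], S₂ = [[-12, -18], [-7, -9]].
If T = a₁ ⊗ b₁ ⊗ c₁ + a₂ ⊗ b₂ ⊗ c₂ then each S_k = c₁[k]·a₁b₁ᵀ + c₂[k]·a₂b₂ᵀ. S₀ and S₁ are linearly independent, so a₁b₁ᵀ and a₂b₂ᵀ must span the same plane of matrices: they are the rank-1 matrices of the form x·S₀ + y·S₁.
det(x·S₀ + y·S₁) is −24·x² + 60·xy − 36·y² = (-12)·(2·x − 3·y)(x − y), vanishing at (x:y) = (3:2) and (1:1).
M₁ = 3·S₀ + 2·S₁ = [[-6, -6], [-4, -4]] = (-2)·[3, 2][1, 1]ᵀ and M₂ = S₀ + S₁ = [[3, 9], [1, 3]] = [3, 1][1, 3]ᵀ, so take a₁ = [3, 2], b₁ = [1, 1], a₂ = [3, 1], b₂ = [1, 3].
Each slice is an integer combination of E₁ = a₁b₁ᵀ and E₂ = a₂b₂ᵀ: S₀ = −2·E₁ − 2·E₂, S₁ = 2·E₁ + 3·E₂, S₂ = −3·E₁ − E₂; reading off coefficients, c₁ = [-2, 2, -3] and c₂ = [-2, 3, -1].
Hence T = [3, 2] ⊗ [1, 1] ⊗ [-2, 2, -3] + [3, 1] ⊗ [1, 3] ⊗ [-2, 3, -1], so rank(T) ≤ 2.
These bounds meet, so rank(T) = 2.
Check entry T[1,0,1] = 7: (2)·(1)·(2) + (1)·(1)·(3) = 7.

rank(T) = 2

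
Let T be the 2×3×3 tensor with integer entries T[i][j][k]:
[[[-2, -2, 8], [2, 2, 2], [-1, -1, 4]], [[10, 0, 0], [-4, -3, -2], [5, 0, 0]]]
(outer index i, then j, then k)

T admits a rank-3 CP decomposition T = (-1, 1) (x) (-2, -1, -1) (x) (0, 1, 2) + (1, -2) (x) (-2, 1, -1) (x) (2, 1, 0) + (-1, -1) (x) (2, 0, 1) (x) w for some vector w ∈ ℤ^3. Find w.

Subtract the known terms from T to get the rank-1 residual R = (-1, -1) (x) (2, 0, 1) (x) w, so R[i,j,k] = a[i]·b[j]·w[k]. Pick indices with nonzero a[0]·b[0] = (-1)·(2) = -2. Only the fibre through (0,0,·) is needed: R[0,0,:] = T[0,0,:] − Σₗ aₗ[0]bₗ[0]cₗ = [-2, -2, 8] − (-1)·(-2)·(0, 1, 2) − (1)·(-2)·(2, 1, 0) = [2, -2, 4]. Then w[k] = R[0,0,k] / -2 for each k, giving w = [2, -2, 4] / -2 = (-1, 1, -2).

w = (-1, 1, -2)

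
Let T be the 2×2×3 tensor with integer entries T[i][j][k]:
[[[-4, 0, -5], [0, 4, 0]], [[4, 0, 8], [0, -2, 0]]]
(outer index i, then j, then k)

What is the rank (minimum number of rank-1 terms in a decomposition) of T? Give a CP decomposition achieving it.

Lower bound: the mode-3 unfolding of T (rows indexed by k, columns by (i,j) = (0,0), (0,1), (1,0), (1,1)) is [[-4, 0, 4, 0], [0, 4, 0, -2], [-5, 0, 8, 0]].
There the 3×3 minor on rows k ∈ {0, 1, 2}, columns (i,j) ∈ {(0,0), (0,1), (1,0)} is det [[-4, 0, 4], [0, 4, 0], [-5, 0, 8]] = -48 ≠ 0, so this unfolding has rank ≥ 3; CP rank is at least every unfolding rank, so rank(T) ≥ 3. (Unfolding ranks only ever bound the CP rank from below — rank(T) can be strictly larger than all of them — so the matching upper bound has to come from an explicit 3-term decomposition.)
Upper bound: T is a sum of 3 rank-1 terms, T = [1, -2] ∘ [1, 0] ∘ [-2, 0, -4] + [1, 0] ∘ [1, 0] ∘ [-2, 0, -1] + [2, -1] ∘ [0, 1] ∘ [0, 2, 0] (one valid choice — decompositions are not unique — normalised so each a, b is primitive with positive first nonzero entry; check it by expanding all entries), so rank(T) ≤ 3.
These bounds meet, so rank(T) = 3.
Check entry T[0,0,0] = -4: (1)·(1)·(-2) + (1)·(1)·(-2) + (2)·(0)·(0) = -4.

rank(T) = 3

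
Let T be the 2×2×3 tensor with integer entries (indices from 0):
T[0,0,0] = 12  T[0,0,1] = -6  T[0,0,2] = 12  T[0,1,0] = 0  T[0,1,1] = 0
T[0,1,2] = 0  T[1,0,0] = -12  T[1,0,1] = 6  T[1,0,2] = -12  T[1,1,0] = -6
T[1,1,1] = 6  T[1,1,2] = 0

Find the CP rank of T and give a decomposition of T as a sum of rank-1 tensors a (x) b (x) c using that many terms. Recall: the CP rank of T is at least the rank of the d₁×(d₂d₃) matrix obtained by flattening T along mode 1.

rank(T) = 2

Lower bound: the mode-2 unfolding of T (rows indexed by j, columns by (i,k) = (0,0), (0,1), (0,2), (1,0), (1,1), (1,2)) is [[12, -6, 12, -12, 6, -12], [0, 0, 0, -6, 6, 0]].
There the 2×2 minor on rows j ∈ {0, 1}, columns (i,k) ∈ {(0,0), (1,0)} is det [[12, -12], [0, -6]] = -72 ≠ 0, so this unfolding has rank ≥ 2; CP rank is at least every unfolding rank, so rank(T) ≥ 2. (Unfolding ranks only ever bound the CP rank from below — rank(T) can be strictly larger than all of them — so the matching upper bound has to come from an explicit 2-term decomposition.)
Upper bound — finding two terms. Write S_k = T[:,:,k] for the frontal slices: S₀ = [[12, 0], [-12, -6]], S₁ = [[-6, 0], [6, 6]], S₂ = [[12, 0], [-12, 0]].
If T = a₁ (x) b₁ (x) c₁ + a₂ (x) b₂ (x) c₂ then each S_k = c₁[k]·a₁b₁ᵀ + c₂[k]·a₂b₂ᵀ. S₀ and S₁ are linearly independent, so a₁b₁ᵀ and a₂b₂ᵀ must span the same plane of matrices: they are the rank-1 matrices of the form x·S₀ + y·S₁.
det(x·S₀ + y·S₁) is −72·x² + 108·xy − 36·y² = (-36)·(2·x − y)(x − y), vanishing at (x:y) = (1:2) and (1:1).
M₁ = S₀ + 2·S₁ = [[0, 0], [0, 6]] = 6·(0, 1)(0, 1)ᵀ and M₂ = S₀ + S₁ = [[6, 0], [-6, 0]] = 6·(1, -1)(1, 0)ᵀ, so take a₁ = (0, 1), b₁ = (0, 1), a₂ = (1, -1), b₂ = (1, 0).
Each slice is an integer combination of E₁ = a₁b₁ᵀ and E₂ = a₂b₂ᵀ: S₀ = −6·E₁ + 12·E₂, S₁ = 6·E₁ − 6·E₂, S₂ = 12·E₂; reading off coefficients, c₁ = (-6, 6, 0) and c₂ = (12, -6, 12).
Hence T = (0, 1) (x) (0, 1) (x) (-6, 6, 0) + (1, -1) (x) (1, 0) (x) (12, -6, 12), so rank(T) ≤ 2.
These bounds meet, so rank(T) = 2.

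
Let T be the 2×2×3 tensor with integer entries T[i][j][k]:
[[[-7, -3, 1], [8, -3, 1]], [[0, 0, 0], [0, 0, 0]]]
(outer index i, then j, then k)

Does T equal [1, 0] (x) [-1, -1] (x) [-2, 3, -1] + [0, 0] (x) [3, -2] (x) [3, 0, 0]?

No

Reconstruct entry (0,0,0) from the claimed factors: Σₗ aₗ[0]bₗ[0]cₗ[0] = (1)·(-1)·(-2) + (0)·(3)·(3) = 2, but T[0,0,0] = -7. The claim is false.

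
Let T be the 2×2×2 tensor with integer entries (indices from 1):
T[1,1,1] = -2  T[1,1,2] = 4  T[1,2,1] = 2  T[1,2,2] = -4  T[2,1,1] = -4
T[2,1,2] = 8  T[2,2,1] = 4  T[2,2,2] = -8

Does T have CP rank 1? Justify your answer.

If T = a ⊗ b ⊗ c then every fibre of T is a multiple of the corresponding factor, so read the factors off the fibres through the nonzero entry T[1,1,1] = -2.
The mode-1 fibre T[:,1,1] = [-2, -4] gives a = (1, 2) (primitive direction); the mode-2 fibre T[1,:,1] = [-2, 2] gives b = (1, -1); then c[k] = T[1,1,k] / (a[1]·b[1]) = [-2, 4] / 1 = (-2, 4).
Expanding (1, 2) ⊗ (1, -1) ⊗ (-2, 4) reproduces all 8 entries of T, so T = (1, 2) ⊗ (1, -1) ⊗ (-2, 4) and rank(T) ≤ 1.
Equivalently every frontal slice T[:,:,k] is c[k] times the rank-1 matrix (1, 2) ⊗ (1, -1). So T has rank 1 (it is nonzero).

Yes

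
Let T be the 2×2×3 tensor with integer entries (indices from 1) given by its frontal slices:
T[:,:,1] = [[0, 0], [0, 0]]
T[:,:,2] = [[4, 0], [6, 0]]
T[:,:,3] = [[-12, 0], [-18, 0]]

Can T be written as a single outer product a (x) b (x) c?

The mode-1 fibre T[:,1,2] = [4, 6] gives a = [2, 3] (primitive direction); the mode-2 fibre T[1,:,2] = [4, 0] gives b = [1, 0]; then c[k] = T[1,1,k] / (a[1]·b[1]) = [0, 4, -12] / 2 = [0, 2, -6].
Expanding [2, 3] (x) [1, 0] (x) [0, 2, -6] reproduces all 12 entries of T, so T = [2, 3] (x) [1, 0] (x) [0, 2, -6] and rank(T) ≤ 1.
Equivalently every frontal slice T[:,:,k] is c[k] times the rank-1 matrix [2, 3] (x) [1, 0]. So T has rank 1 (it is nonzero).

Yes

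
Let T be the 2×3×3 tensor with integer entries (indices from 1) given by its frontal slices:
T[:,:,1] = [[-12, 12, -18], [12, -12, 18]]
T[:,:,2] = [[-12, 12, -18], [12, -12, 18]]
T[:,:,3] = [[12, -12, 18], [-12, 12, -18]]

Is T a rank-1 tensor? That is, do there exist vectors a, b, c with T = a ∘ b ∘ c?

If T = a ∘ b ∘ c then every fibre of T is a multiple of the corresponding factor, so read the factors off the fibres through the nonzero entry T[1,1,1] = -12.
The mode-1 fibre T[:,1,1] = [-12, 12] gives a = [1, -1] (primitive direction); the mode-2 fibre T[1,:,1] = [-12, 12, -18] gives b = [2, -2, 3]; then c[k] = T[1,1,k] / (a[1]·b[1]) = [-12, -12, 12] / 2 = [-6, -6, 6].
Expanding [1, -1] ∘ [2, -2, 3] ∘ [-6, -6, 6] reproduces all 18 entries of T, so T = [1, -1] ∘ [2, -2, 3] ∘ [-6, -6, 6] and rank(T) ≤ 1.
Equivalently every frontal slice T[:,:,k] is c[k] times the rank-1 matrix [1, -1] ∘ [2, -2, 3]. So T has rank 1 (it is nonzero).

Yes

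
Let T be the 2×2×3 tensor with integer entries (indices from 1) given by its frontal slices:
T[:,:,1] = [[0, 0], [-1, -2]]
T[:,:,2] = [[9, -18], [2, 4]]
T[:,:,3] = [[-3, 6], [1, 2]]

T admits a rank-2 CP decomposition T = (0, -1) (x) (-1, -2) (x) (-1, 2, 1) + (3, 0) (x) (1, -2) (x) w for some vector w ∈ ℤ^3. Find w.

w = (0, 3, -1)

Subtract the known terms from T to get the rank-1 residual R = (3, 0) (x) (1, -2) (x) w, so R[i,j,k] = a[i]·b[j]·w[k]. Pick indices with nonzero a[1]·b[1] = (3)·(1) = 3. Only the fibre through (1,1,·) is needed: R[1,1,:] = T[1,1,:] − Σₗ aₗ[1]bₗ[1]cₗ = [0, 9, -3] − (0)·(-1)·(-1, 2, 1) = [0, 9, -3]. Then w[k] = R[1,1,k] / 3 for each k, giving w = [0, 9, -3] / 3 = (0, 3, -1).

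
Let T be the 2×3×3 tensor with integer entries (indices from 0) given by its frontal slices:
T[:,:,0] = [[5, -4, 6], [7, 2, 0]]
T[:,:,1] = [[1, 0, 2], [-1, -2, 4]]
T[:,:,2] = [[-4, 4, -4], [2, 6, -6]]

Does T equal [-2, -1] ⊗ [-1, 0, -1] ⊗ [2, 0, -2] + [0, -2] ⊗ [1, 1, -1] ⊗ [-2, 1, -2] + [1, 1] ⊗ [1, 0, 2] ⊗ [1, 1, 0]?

No

Reconstruct entry (0,1,0) from the claimed factors: Σₗ aₗ[0]bₗ[1]cₗ[0] = (-2)·(0)·(2) + (0)·(1)·(-2) + (1)·(0)·(1) = 0, but T[0,1,0] = -4. The claim is false.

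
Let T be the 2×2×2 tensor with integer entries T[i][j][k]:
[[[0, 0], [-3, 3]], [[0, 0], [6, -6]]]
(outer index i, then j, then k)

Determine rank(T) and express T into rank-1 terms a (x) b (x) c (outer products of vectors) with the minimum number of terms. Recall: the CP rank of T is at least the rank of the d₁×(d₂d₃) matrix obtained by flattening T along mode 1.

Lower bound: T ≠ 0 (e.g. T[0,1,0] = -3), so rank(T) ≥ 1.
Upper bound: if T = a (x) b (x) c then every fibre of T is a multiple of the corresponding factor, so read the factors off the fibres through the nonzero entry T[0,1,0] = -3.
The mode-1 fibre T[:,1,0] = [-3, 6] gives a = [1, -2] (primitive direction); the mode-2 fibre T[0,:,0] = [0, -3] gives b = [0, 1]; then c[k] = T[0,1,k] / (a[0]·b[1]) = [-3, 3] / 1 = [-3, 3].
Expanding [1, -2] (x) [0, 1] (x) [-3, 3] reproduces all 8 entries of T, so T = [1, -2] (x) [0, 1] (x) [-3, 3] and rank(T) ≤ 1.
These bounds meet, so rank(T) = 1.

rank(T) = 1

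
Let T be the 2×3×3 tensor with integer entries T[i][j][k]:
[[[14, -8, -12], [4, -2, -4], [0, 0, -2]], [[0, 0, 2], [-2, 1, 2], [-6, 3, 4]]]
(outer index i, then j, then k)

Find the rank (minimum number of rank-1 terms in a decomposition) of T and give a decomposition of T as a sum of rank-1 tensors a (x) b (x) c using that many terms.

rank(T) = 3

Lower bound: the mode-3 unfolding of T (rows indexed by k, columns by (i,j) = (0,0), (0,1), (0,2), (1,0), (1,1), (1,2)) is [[14, 4, 0, 0, -2, -6], [-8, -2, 0, 0, 1, 3], [-12, -4, -2, 2, 2, 4]].
There the 3×3 minor on rows k ∈ {0, 1, 2}, columns (i,j) ∈ {(0,0), (0,1), (0,2)} is det [[14, 4, 0], [-8, -2, 0], [-12, -4, -2]] = -8 ≠ 0, so this unfolding has rank ≥ 3; CP rank is at least every unfolding rank, so rank(T) ≥ 3. (Flattening ranks never certify an upper bound on CP rank; for that we must actually write T with 3 rank-1 terms.)
Upper bound: T is a sum of 3 rank-1 terms, T = [1, 0] (x) [1, 0, 0] (x) [2, -2, -2] + [1, 1] (x) [1, 0, -1] (x) [4, -2, -2] + [2, -1] (x) [2, 1, 1] (x) [2, -1, -2] (one valid choice — decompositions are not unique — normalised so each a, b is primitive with positive first nonzero entry; check it by expanding all entries), so rank(T) ≤ 3.
These bounds meet, so rank(T) = 3.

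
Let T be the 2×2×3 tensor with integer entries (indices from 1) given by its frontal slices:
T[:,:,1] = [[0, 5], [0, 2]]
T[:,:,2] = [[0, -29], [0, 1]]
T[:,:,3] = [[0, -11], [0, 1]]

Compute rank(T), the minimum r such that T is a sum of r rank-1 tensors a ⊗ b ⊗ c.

Lower bound: the mode-3 unfolding of T (rows indexed by k, columns by (i,j) = (1,1), (1,2), (2,1), (2,2)) is [[0, 5, 0, 2], [0, -29, 0, 1], [0, -11, 0, 1]].
There the 2×2 minor on rows k ∈ {1, 2}, columns (i,j) ∈ {(1,2), (2,2)} is det [[5, 2], [-29, 1]] = 63 ≠ 0, so this unfolding has rank ≥ 2; CP rank is at least every unfolding rank, so rank(T) ≥ 2. (This is only a lower bound: in general the CP rank may exceed every unfolding rank, so we still need to exhibit 2 rank-1 terms summing to T.)
Upper bound — finding two terms. Every mode-2 slice of T is a multiple of one matrix: T[:,j,:] = b[j]·M with b = [0, 1] and M = [[5, -29, -11], [2, 1, 1]] (rows indexed by i, columns by k). So it suffices to write M as a sum of two rank-1 matrices.
Splitting M by its rows (i = 1, 2), M = [1, 0][5, -29, -11]ᵀ + [0, 1][2, 1, 1]ᵀ.
Hence T = [1, 0] ⊗ [0, 1] ⊗ [5, -29, -11] + [0, 1] ⊗ [0, 1] ⊗ [2, 1, 1], so rank(T) ≤ 2.
These bounds meet, so rank(T) = 2.

2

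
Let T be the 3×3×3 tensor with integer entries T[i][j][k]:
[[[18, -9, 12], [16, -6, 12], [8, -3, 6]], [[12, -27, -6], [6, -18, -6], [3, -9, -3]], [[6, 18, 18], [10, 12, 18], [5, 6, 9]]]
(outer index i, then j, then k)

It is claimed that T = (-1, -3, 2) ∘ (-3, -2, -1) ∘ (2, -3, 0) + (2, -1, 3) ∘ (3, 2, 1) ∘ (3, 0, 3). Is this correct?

No

Reconstruct entry (0,0,0) from the claimed factors: Σₗ aₗ[0]bₗ[0]cₗ[0] = (-1)·(-3)·(2) + (2)·(3)·(3) = 24, but T[0,0,0] = 18. The claim is false.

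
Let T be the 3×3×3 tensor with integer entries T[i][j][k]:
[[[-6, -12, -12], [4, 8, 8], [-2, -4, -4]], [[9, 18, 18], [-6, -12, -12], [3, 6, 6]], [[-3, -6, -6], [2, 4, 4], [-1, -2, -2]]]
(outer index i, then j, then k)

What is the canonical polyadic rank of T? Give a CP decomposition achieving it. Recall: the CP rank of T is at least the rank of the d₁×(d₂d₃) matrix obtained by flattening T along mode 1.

rank(T) = 1

Lower bound: T ≠ 0 (e.g. T[0,0,0] = -6), so rank(T) ≥ 1.
Upper bound: if T = a ⊗ b ⊗ c then every fibre of T is a multiple of the corresponding factor, so read the factors off the fibres through the nonzero entry T[0,0,0] = -6.
The mode-1 fibre T[:,0,0] = [-6, 9, -3] gives a = [2, -3, 1] (primitive direction); the mode-2 fibre T[0,:,0] = [-6, 4, -2] gives b = [3, -2, 1]; then c[k] = T[0,0,k] / (a[0]·b[0]) = [-6, -12, -12] / 6 = [-1, -2, -2].
Expanding [2, -3, 1] ⊗ [3, -2, 1] ⊗ [-1, -2, -2] reproduces all 27 entries of T, so T = [2, -3, 1] ⊗ [3, -2, 1] ⊗ [-1, -2, -2] and rank(T) ≤ 1.
These bounds meet, so rank(T) = 1.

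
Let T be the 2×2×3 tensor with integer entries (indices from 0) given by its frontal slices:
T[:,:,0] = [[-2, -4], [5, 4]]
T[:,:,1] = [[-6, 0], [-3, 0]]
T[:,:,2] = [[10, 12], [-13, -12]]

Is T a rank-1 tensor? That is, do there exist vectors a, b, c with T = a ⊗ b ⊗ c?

The mode-2 unfolding of T (rows indexed by j, columns by (i,k) = (0,0), (0,1), (0,2), (1,0), (1,1), (1,2)) is [[-2, -6, 10, 5, -3, -13], [-4, 0, 12, 4, 0, -12]].
There the 2×2 minor on rows j ∈ {0, 1}, columns (i,k) ∈ {(0,0), (0,1)} is det [[-2, -6], [-4, 0]] = -24 ≠ 0, so this unfolding has rank ≥ 2; CP rank is at least every unfolding rank, so rank(T) ≥ 2.
In particular rank(T) ≥ 2 > 1, so T is not rank-1.

No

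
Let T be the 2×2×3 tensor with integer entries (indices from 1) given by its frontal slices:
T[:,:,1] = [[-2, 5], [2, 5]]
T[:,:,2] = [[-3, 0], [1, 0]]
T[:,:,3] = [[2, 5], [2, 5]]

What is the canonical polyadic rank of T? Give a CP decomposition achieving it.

Lower bound: in the mode-3 unfolding of T (rows indexed by k, columns by (i,j)) the 3×3 minor on rows k ∈ {1, 2, 3}, columns (i,j) ∈ {(1,1), (1,2), (2,1)} is det [[-2, 5, 2], [-3, 0, 1], [2, 5, 2]] = 20 ≠ 0, so that unfolding has rank ≥ 3 and hence rank(T) ≥ 3 (CP rank is at least every unfolding rank, though it can be larger).
Upper bound: T is a sum of 3 rank-1 terms, T = [1, 0] ⊗ [1, 0] ⊗ [-4, -4, 0] + [1, 1] ⊗ [0, 1] ⊗ [1, -2, 1] + [1, 1] ⊗ [1, 2] ⊗ [2, 1, 2] (written with every a and b primitive with positive leading entry and the scale carried by c; CP decompositions are not unique, and this one is verified by expanding entrywise), so rank(T) ≤ 3.
These bounds meet, so rank(T) = 3.

rank(T) = 3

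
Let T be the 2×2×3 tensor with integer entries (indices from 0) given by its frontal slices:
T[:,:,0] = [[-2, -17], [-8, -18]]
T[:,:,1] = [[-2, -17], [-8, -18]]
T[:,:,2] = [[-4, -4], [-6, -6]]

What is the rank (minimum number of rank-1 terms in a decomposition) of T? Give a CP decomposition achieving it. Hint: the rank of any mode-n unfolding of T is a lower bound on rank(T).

Lower bound: the mode-3 unfolding of T (rows indexed by k, columns by (i,j) = (0,0), (0,1), (1,0), (1,1)) is [[-2, -17, -8, -18], [-2, -17, -8, -18], [-4, -4, -6, -6]].
There the 2×2 minor on rows k ∈ {0, 2}, columns (i,j) ∈ {(0,0), (0,1)} is det [[-2, -17], [-4, -4]] = -60 ≠ 0, so this unfolding has rank ≥ 2; CP rank is at least every unfolding rank, so rank(T) ≥ 2. (Unfolding ranks only ever bound the CP rank from below — rank(T) can be strictly larger than all of them — so the matching upper bound has to come from an explicit 2-term decomposition.)
Upper bound — finding two terms. Write S_k = T[:,:,k] for the frontal slices: S₀ = [[-2, -17], [-8, -18]], S₁ = [[-2, -17], [-8, -18]], S₂ = [[-4, -4], [-6, -6]].
If T = a₁ ⊗ b₁ ⊗ c₁ + a₂ ⊗ b₂ ⊗ c₂ then each S_k = c₁[k]·a₁b₁ᵀ + c₂[k]·a₂b₂ᵀ. S₀ and S₂ are linearly independent, so a₁b₁ᵀ and a₂b₂ᵀ must span the same plane of matrices: they are the rank-1 matrices of the form x·S₀ + y·S₂.
det(x·S₀ + y·S₂) is −100·x² − 50·xy = (-50)·(2·x + y)(x), vanishing at (x:y) = (1:-2) and (0:1).
M₁ = S₀ − 2·S₂ = [[6, -9], [4, -6]] = [3, 2][2, -3]ᵀ and M₂ = S₂ = [[-4, -4], [-6, -6]] = (-2)·[2, 3][1, 1]ᵀ, so take a₁ = [3, 2], b₁ = [2, -3], a₂ = [2, 3], b₂ = [1, 1].
Each slice is an integer combination of E₁ = a₁b₁ᵀ and E₂ = a₂b₂ᵀ: S₀ = E₁ − 4·E₂, S₁ = E₁ − 4·E₂, S₂ = −2·E₂; reading off coefficients, c₁ = [1, 1, 0] and c₂ = [-4, -4, -2].
Hence T = [3, 2] ⊗ [2, -3] ⊗ [1, 1, 0] + [2, 3] ⊗ [1, 1] ⊗ [-4, -4, -2], so rank(T) ≤ 2.
These bounds meet, so rank(T) = 2.
Check entry T[1,0,1] = -8: (2)·(2)·(1) + (3)·(1)·(-4) = -8.

rank(T) = 2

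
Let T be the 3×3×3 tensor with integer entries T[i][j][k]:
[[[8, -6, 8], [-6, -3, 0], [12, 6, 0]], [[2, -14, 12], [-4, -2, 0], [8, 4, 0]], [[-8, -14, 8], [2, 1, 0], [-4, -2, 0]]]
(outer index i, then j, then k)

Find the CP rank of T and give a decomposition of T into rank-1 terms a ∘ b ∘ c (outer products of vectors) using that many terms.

rank(T) = 2

Lower bound: the mode-3 unfolding of T (rows indexed by k, columns by (i,j) = (0,0), (0,1), (0,2), (1,0), (1,1), (1,2), (2,0), (2,1), (2,2)) is [[8, -6, 12, 2, -4, 8, -8, 2, -4], [-6, -3, 6, -14, -2, 4, -14, 1, -2], [8, 0, 0, 12, 0, 0, 8, 0, 0]].
There the 2×2 minor on rows k ∈ {0, 1}, columns (i,j) ∈ {(0,0), (0,1)} is det [[8, -6], [-6, -3]] = -60 ≠ 0, so this unfolding has rank ≥ 2; CP rank is at least every unfolding rank, so rank(T) ≥ 2. (This is only a lower bound: in general the CP rank may exceed every unfolding rank, so we still need to exhibit 2 rank-1 terms summing to T.)
Upper bound — finding two terms. Write S_k = T[:,:,k] for the frontal slices: S₀ = [[8, -6, 12], [2, -4, 8], [-8, 2, -4]], S₁ = [[-6, -3, 6], [-14, -2, 4], [-14, 1, -2]], S₂ = [[8, 0, 0], [12, 0, 0], [8, 0, 0]].
If T = a₁ ∘ b₁ ∘ c₁ + a₂ ∘ b₂ ∘ c₂ then each S_k = c₁[k]·a₁b₁ᵀ + c₂[k]·a₂b₂ᵀ. S₀ and S₁ are linearly independent, so a₁b₁ᵀ and a₂b₂ᵀ must span the same plane of matrices: they are the rank-1 matrices of the form x·S₀ + y·S₁.
The 2×2 minor of x·S₀ + y·S₁ on rows {0,1}, columns {0,1} is −20·x² − 70·xy − 30·y² = (-10)·(x + 3·y)(2·x + y), vanishing at (x:y) = (3:-1) and (1:-2).
M₁ = 3·S₀ − S₁ = [[30, -15, 30], [20, -10, 20], [-10, 5, -10]] = 5·[3, 2, -1][2, -1, 2]ᵀ and M₂ = S₀ − 2·S₁ = [[20, 0, 0], [30, 0, 0], [20, 0, 0]] = 10·[2, 3, 2][1, 0, 0]ᵀ, so take a₁ = [3, 2, -1], b₁ = [2, -1, 2], a₂ = [2, 3, 2], b₂ = [1, 0, 0].
Each slice is an integer combination of E₁ = a₁b₁ᵀ and E₂ = a₂b₂ᵀ: S₀ = 2·E₁ − 2·E₂, S₁ = E₁ − 6·E₂, S₂ = 4·E₂; reading off coefficients, c₁ = [2, 1, 0] and c₂ = [-2, -6, 4].
Hence T = [3, 2, -1] ∘ [2, -1, 2] ∘ [2, 1, 0] + [2, 3, 2] ∘ [1, 0, 0] ∘ [-2, -6, 4], so rank(T) ≤ 2.
These bounds meet, so rank(T) = 2.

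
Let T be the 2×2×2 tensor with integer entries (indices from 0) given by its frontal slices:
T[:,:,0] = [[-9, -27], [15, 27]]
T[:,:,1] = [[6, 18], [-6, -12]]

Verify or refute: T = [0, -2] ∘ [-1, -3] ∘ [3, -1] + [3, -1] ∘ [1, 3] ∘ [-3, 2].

Reconstruct entry (1,0,0) from the claimed factors: Σₗ aₗ[1]bₗ[0]cₗ[0] = (-2)·(-1)·(3) + (-1)·(1)·(-3) = 9, but T[1,0,0] = 15. The claim is false.

No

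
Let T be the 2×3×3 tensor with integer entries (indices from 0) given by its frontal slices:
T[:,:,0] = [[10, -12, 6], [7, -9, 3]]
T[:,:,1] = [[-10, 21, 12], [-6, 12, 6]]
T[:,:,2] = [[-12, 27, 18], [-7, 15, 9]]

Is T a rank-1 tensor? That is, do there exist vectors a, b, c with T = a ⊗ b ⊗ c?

No

The mode-1 unfolding of T (rows indexed by i, columns by (j,k) = (0,0), (0,1), (0,2), (1,0), (1,1), (1,2), (2,0), (2,1), (2,2)) is [[10, -10, -12, -12, 21, 27, 6, 12, 18], [7, -6, -7, -9, 12, 15, 3, 6, 9]].
There the 2×2 minor on rows i ∈ {0, 1}, columns (j,k) ∈ {(0,0), (0,1)} is det [[10, -10], [7, -6]] = 10 ≠ 0, so this unfolding has rank ≥ 2; CP rank is at least every unfolding rank, so rank(T) ≥ 2.
In particular rank(T) ≥ 2 > 1, so T is not rank-1.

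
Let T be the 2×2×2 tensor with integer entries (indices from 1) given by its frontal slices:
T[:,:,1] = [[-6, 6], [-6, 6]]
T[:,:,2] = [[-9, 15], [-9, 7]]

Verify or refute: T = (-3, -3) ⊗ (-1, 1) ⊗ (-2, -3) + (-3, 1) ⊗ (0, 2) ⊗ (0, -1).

Yes

Reconstruct entrywise from the claimed factors. For example, T[1,2,2] = 15 and Σₗ aₗ[1]bₗ[2]cₗ[2] = (-3)·(1)·(-3) + (-3)·(2)·(-1) = 15; checking all 8 entries, every one matches. The claim holds.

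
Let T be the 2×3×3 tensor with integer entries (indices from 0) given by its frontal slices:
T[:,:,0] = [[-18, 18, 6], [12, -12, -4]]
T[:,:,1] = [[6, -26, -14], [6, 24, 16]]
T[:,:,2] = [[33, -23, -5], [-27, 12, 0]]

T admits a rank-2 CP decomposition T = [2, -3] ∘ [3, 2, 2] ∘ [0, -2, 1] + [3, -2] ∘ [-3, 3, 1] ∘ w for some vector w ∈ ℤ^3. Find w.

Subtract the known terms from T to get the rank-1 residual R = [3, -2] ∘ [-3, 3, 1] ∘ w, so R[i,j,k] = a[i]·b[j]·w[k]. Pick indices with nonzero a[0]·b[0] = (3)·(-3) = -9. Only the fibre through (0,0,·) is needed: R[0,0,:] = T[0,0,:] − Σₗ aₗ[0]bₗ[0]cₗ = [-18, 6, 33] − (2)·(3)·[0, -2, 1] = [-18, 18, 27]. Then w[k] = R[0,0,k] / -9 for each k, giving w = [-18, 18, 27] / -9 = [2, -2, -3].

w = [2, -2, -3]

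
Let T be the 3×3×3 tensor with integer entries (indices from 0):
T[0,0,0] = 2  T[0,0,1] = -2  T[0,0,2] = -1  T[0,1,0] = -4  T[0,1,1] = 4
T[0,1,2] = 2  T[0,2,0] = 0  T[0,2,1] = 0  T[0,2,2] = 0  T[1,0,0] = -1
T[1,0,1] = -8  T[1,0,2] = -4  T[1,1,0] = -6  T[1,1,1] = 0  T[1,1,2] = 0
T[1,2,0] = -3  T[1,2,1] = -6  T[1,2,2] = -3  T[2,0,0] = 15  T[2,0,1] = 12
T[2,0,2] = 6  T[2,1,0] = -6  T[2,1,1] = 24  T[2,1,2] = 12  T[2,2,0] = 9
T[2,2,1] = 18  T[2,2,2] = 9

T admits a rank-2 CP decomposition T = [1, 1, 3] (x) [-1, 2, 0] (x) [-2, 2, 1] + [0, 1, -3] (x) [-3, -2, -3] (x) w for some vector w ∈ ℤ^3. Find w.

Subtract the known terms from T to get the rank-1 residual R = [0, 1, -3] (x) [-3, -2, -3] (x) w, so R[i,j,k] = a[i]·b[j]·w[k]. Pick indices with nonzero a[1]·b[0] = (1)·(-3) = -3. Only the fibre through (1,0,·) is needed: R[1,0,:] = T[1,0,:] − Σₗ aₗ[1]bₗ[0]cₗ = [-1, -8, -4] − (1)·(-1)·[-2, 2, 1] = [-3, -6, -3]. Then w[k] = R[1,0,k] / -3 for each k, giving w = [-3, -6, -3] / -3 = [1, 2, 1].

w = [1, 2, 1]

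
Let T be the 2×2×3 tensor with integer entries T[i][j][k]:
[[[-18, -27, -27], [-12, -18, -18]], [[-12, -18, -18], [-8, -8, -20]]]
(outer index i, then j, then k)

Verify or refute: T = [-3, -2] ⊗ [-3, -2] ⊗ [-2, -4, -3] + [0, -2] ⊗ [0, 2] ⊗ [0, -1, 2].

Reconstruct entry (0,0,1) from the claimed factors: Σₗ aₗ[0]bₗ[0]cₗ[1] = (-3)·(-3)·(-4) + (0)·(0)·(-1) = -36, but T[0,0,1] = -27. The claim is false.

No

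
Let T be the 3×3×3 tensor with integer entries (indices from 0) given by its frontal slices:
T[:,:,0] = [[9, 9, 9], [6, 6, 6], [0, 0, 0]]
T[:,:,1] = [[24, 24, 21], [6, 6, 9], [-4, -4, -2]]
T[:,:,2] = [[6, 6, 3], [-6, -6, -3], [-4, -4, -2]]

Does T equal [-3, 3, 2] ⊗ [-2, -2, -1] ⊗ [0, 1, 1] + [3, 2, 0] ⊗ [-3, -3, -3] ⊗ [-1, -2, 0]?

Reconstruct entrywise from the claimed factors. For example, T[2,0,1] = -4 and Σₗ aₗ[2]bₗ[0]cₗ[1] = (2)·(-2)·(1) + (0)·(-3)·(-2) = -4; checking all 27 entries, every one matches. The claim holds.

Yes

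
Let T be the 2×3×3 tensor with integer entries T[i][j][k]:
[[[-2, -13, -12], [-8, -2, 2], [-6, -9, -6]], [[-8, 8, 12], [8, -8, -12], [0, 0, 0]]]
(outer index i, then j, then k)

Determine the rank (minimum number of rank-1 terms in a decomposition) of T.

2

Lower bound: the mode-3 unfolding of T (rows indexed by k, columns by (i,j) = (0,0), (0,1), (0,2), (1,0), (1,1), (1,2)) is [[-2, -8, -6, -8, 8, 0], [-13, -2, -9, 8, -8, 0], [-12, 2, -6, 12, -12, 0]].
There the 2×2 minor on rows k ∈ {0, 1}, columns (i,j) ∈ {(0,0), (0,1)} is det [[-2, -8], [-13, -2]] = -100 ≠ 0, so this unfolding has rank ≥ 2; CP rank is at least every unfolding rank, so rank(T) ≥ 2. (This is only a lower bound: in general the CP rank may exceed every unfolding rank, so we still need to exhibit 2 rank-1 terms summing to T.)
Upper bound — finding two terms. Write S_k = T[:,:,k] for the frontal slices: S₀ = [[-2, -8, -6], [-8, 8, 0]], S₁ = [[-13, -2, -9], [8, -8, 0]], S₂ = [[-12, 2, -6], [12, -12, 0]].
If T = a₁ ⊗ b₁ ⊗ c₁ + a₂ ⊗ b₂ ⊗ c₂ then each S_k = c₁[k]·a₁b₁ᵀ + c₂[k]·a₂b₂ᵀ. S₀ and S₁ are linearly independent, so a₁b₁ᵀ and a₂b₂ᵀ must span the same plane of matrices: they are the rank-1 matrices of the form x·S₀ + y·S₁.
The 2×2 minor of x·S₀ + y·S₁ on rows {0,1}, columns {0,1} is −80·x² − 40·xy + 120·y² = (-40)·(2·x + 3·y)(x − y), vanishing at (x:y) = (3:-2) and (1:1).
M₁ = 3·S₀ − 2·S₁ = [[20, -20, 0], [-40, 40, 0]] = 20·[1, -2][1, -1, 0]ᵀ and M₂ = S₀ + S₁ = [[-15, -10, -15], [0, 0, 0]] = (-5)·[1, 0][3, 2, 3]ᵀ, so take a₁ = [1, -2], b₁ = [1, -1, 0], a₂ = [1, 0], b₂ = [3, 2, 3].
Each slice is an integer combination of E₁ = a₁b₁ᵀ and E₂ = a₂b₂ᵀ: S₀ = 4·E₁ − 2·E₂, S₁ = −4·E₁ − 3·E₂, S₂ = −6·E₁ − 2·E₂; reading off coefficients, c₁ = [4, -4, -6] and c₂ = [-2, -3, -2].
Hence T = [1, -2] ⊗ [1, -1, 0] ⊗ [4, -4, -6] + [1, 0] ⊗ [3, 2, 3] ⊗ [-2, -3, -2], so rank(T) ≤ 2.
These bounds meet, so rank(T) = 2.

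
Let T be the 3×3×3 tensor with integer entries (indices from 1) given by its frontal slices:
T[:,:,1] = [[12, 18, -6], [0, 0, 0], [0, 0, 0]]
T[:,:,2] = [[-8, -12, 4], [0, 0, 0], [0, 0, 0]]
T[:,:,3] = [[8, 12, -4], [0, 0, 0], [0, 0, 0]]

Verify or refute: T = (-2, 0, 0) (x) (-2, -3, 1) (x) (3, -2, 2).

Yes

Reconstruct entrywise from the claimed factors. For example, T[1,1,1] = 12 and Σₗ aₗ[1]bₗ[1]cₗ[1] = (-2)·(-2)·(3) = 12; checking all 27 entries, every one matches. The claim holds.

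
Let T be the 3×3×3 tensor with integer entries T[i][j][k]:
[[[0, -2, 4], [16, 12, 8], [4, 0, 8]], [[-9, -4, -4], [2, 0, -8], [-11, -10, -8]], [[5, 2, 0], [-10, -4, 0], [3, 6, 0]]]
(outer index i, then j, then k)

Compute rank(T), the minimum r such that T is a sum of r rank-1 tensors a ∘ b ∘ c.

3

Lower bound: in the mode-3 unfolding of T (rows indexed by k, columns by (i,j)) the 3×3 minor on rows k ∈ {0, 1, 2}, columns (i,j) ∈ {(0,0), (0,1), (1,0)} is det [[0, 16, -9], [-2, 12, -4], [4, 8, -4]] = 192 ≠ 0, so that unfolding has rank ≥ 3 and hence rank(T) ≥ 3 (CP rank is at least every unfolding rank, though it can be larger).
Upper bound: T is a sum of 3 rank-1 terms, T = (0, 1, -1) ∘ (1, -2, -1) ∘ (-1, 2, 0) + (1, -1, 0) ∘ (1, 2, 2) ∘ (4, 2, 4) + (1, 1, -1) ∘ (1, -2, 1) ∘ (-4, -4, 0) (one valid choice — decompositions are not unique — normalised so each a, b is primitive with positive first nonzero entry; check it by expanding all entries), so rank(T) ≤ 3.
These bounds meet, so rank(T) = 3.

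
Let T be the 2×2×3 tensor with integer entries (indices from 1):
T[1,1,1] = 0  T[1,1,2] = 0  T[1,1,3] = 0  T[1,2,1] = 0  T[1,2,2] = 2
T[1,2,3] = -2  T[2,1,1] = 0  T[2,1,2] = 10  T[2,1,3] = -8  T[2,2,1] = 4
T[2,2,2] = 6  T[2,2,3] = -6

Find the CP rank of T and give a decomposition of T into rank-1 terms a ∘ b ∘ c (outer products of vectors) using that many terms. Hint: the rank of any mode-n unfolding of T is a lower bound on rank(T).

rank(T) = 3

Lower bound: in the mode-3 unfolding of T (rows indexed by k, columns by (i,j)) the 3×3 minor on rows k ∈ {1, 2, 3}, columns (i,j) ∈ {(1,2), (2,1), (2,2)} is det [[0, 0, 4], [2, 10, 6], [-2, -8, -6]] = 16 ≠ 0, so that unfolding has rank ≥ 3 and hence rank(T) ≥ 3 (CP rank is at least every unfolding rank, though it can be larger).
Upper bound: T is a sum of 3 rank-1 terms, T = [0, 1] ∘ [1, 0] ∘ [-4, 2, 0] + [0, 1] ∘ [1, 1] ∘ [4, 8, -8] + [1, -1] ∘ [0, 1] ∘ [0, 2, -2] (one valid choice — decompositions are not unique — normalised so each a, b is primitive with positive first nonzero entry; check it by expanding all entries), so rank(T) ≤ 3.
These bounds meet, so rank(T) = 3.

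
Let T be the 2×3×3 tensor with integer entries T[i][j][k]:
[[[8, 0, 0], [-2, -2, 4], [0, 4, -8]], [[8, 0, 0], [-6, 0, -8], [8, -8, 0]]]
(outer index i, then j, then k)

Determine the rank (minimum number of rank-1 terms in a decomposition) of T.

3

Lower bound: the mode-3 unfolding of T (rows indexed by k, columns by (i,j) = (0,0), (0,1), (0,2), (1,0), (1,1), (1,2)) is [[8, -2, 0, 8, -6, 8], [0, -2, 4, 0, 0, -8], [0, 4, -8, 0, -8, 0]].
There the 3×3 minor on rows k ∈ {0, 1, 2}, columns (i,j) ∈ {(0,0), (0,1), (1,1)} is det [[8, -2, -6], [0, -2, 0], [0, 4, -8]] = 128 ≠ 0, so this unfolding has rank ≥ 3; CP rank is at least every unfolding rank, so rank(T) ≥ 3. (This is only a lower bound: in general the CP rank may exceed every unfolding rank, so we still need to exhibit 3 rank-1 terms summing to T.)
Upper bound: T is a sum of 3 rank-1 terms, T = [0, 1] ⊗ [0, 1, 2] ⊗ [0, -2, -4] + [1, -1] ⊗ [0, 1, -2] ⊗ [2, -2, 4] + [1, 1] ⊗ [2, -1, 1] ⊗ [4, 0, 0] (one valid choice — decompositions are not unique — normalised so each a, b is primitive with positive first nonzero entry; check it by expanding all entries), so rank(T) ≤ 3.
These bounds meet, so rank(T) = 3.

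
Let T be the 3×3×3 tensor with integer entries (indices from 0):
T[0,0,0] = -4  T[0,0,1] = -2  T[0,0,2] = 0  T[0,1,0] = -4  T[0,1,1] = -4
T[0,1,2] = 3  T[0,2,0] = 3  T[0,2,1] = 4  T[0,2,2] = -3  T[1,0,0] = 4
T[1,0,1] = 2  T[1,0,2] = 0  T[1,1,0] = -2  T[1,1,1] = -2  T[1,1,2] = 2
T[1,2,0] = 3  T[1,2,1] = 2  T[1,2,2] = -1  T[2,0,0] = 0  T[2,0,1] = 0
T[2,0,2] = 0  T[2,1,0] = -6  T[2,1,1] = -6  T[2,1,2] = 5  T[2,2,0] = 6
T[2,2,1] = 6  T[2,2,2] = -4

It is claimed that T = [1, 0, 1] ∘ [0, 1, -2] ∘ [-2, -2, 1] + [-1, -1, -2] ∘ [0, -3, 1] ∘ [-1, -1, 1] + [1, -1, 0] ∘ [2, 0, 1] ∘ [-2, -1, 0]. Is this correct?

No

Reconstruct entry (0,1,0) from the claimed factors: Σₗ aₗ[0]bₗ[1]cₗ[0] = (1)·(1)·(-2) + (-1)·(-3)·(-1) + (1)·(0)·(-2) = -5, but T[0,1,0] = -4. The claim is false.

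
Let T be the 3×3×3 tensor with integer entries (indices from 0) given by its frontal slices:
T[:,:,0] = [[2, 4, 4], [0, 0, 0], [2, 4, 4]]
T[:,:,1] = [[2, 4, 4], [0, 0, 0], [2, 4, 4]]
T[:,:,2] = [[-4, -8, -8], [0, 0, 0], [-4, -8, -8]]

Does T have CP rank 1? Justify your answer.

If T = a (x) b (x) c then every fibre of T is a multiple of the corresponding factor, so read the factors off the fibres through the nonzero entry T[0,0,0] = 2.
The mode-1 fibre T[:,0,0] = [2, 0, 2] gives a = [1, 0, 1] (primitive direction); the mode-2 fibre T[0,:,0] = [2, 4, 4] gives b = [1, 2, 2]; then c[k] = T[0,0,k] / (a[0]·b[0]) = [2, 2, -4] / 1 = [2, 2, -4].
Expanding [1, 0, 1] (x) [1, 2, 2] (x) [2, 2, -4] reproduces all 27 entries of T, so T = [1, 0, 1] (x) [1, 2, 2] (x) [2, 2, -4] and rank(T) ≤ 1.
Equivalently every frontal slice T[:,:,k] is c[k] times the rank-1 matrix [1, 0, 1] (x) [1, 2, 2]. So T has rank 1 (it is nonzero).

Yes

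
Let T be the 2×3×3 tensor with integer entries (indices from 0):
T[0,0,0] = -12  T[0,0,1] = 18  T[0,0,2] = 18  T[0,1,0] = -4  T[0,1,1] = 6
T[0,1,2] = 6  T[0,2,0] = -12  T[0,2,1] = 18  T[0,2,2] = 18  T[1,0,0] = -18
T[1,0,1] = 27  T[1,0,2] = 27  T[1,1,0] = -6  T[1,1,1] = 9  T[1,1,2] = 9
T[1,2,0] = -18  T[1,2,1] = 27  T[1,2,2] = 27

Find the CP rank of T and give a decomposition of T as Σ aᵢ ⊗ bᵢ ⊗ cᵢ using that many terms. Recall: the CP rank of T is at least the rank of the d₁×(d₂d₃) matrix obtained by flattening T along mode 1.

rank(T) = 1

Lower bound: T ≠ 0 (e.g. T[0,0,0] = -12), so rank(T) ≥ 1.
Upper bound: the mode-1 fibre T[:,0,0] = [-12, -18] gives a = [2, 3] (primitive direction); the mode-2 fibre T[0,:,0] = [-12, -4, -12] gives b = [3, 1, 3]; then c[k] = T[0,0,k] / (a[0]·b[0]) = [-12, 18, 18] / 6 = [-2, 3, 3].
Expanding [2, 3] ⊗ [3, 1, 3] ⊗ [-2, 3, 3] reproduces all 18 entries of T, so T = [2, 3] ⊗ [3, 1, 3] ⊗ [-2, 3, 3] and rank(T) ≤ 1.
These bounds meet, so rank(T) = 1.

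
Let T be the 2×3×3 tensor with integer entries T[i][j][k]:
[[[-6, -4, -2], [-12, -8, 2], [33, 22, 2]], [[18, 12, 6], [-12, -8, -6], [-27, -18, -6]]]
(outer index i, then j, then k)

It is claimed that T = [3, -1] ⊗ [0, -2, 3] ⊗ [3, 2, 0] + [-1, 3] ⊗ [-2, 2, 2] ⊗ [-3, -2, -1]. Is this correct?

Yes

Reconstruct entrywise from the claimed factors. For example, T[1,2,1] = -18 and Σₗ aₗ[1]bₗ[2]cₗ[1] = (-1)·(3)·(2) + (3)·(2)·(-2) = -18; checking all 18 entries, every one matches. The claim holds.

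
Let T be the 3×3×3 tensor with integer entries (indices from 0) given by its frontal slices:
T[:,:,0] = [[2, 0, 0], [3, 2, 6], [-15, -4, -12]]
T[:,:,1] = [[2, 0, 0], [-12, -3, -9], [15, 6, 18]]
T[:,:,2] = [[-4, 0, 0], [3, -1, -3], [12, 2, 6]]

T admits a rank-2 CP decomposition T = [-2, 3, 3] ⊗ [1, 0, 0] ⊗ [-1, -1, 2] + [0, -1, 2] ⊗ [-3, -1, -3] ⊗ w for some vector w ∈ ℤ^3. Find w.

Subtract the known terms from T to get the rank-1 residual R = [0, -1, 2] ⊗ [-3, -1, -3] ⊗ w, so R[i,j,k] = a[i]·b[j]·w[k]. Pick indices with nonzero a[1]·b[0] = (-1)·(-3) = 3. Only the fibre through (1,0,·) is needed: R[1,0,:] = T[1,0,:] − Σₗ aₗ[1]bₗ[0]cₗ = [3, -12, 3] − (3)·(1)·[-1, -1, 2] = [6, -9, -3]. Then w[k] = R[1,0,k] / 3 for each k, giving w = [6, -9, -3] / 3 = [2, -3, -1].

w = [2, -3, -1]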